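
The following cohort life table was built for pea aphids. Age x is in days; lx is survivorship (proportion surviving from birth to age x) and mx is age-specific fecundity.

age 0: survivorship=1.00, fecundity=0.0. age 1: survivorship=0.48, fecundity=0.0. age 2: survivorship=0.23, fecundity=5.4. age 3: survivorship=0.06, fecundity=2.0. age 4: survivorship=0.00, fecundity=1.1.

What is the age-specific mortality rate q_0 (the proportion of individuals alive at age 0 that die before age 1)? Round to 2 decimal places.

q_0 = (l_0 − l_1) / l_0 = (1 − 0.48) / 1
     = 0.52 / 1 = 0.52 → 0.52

0.52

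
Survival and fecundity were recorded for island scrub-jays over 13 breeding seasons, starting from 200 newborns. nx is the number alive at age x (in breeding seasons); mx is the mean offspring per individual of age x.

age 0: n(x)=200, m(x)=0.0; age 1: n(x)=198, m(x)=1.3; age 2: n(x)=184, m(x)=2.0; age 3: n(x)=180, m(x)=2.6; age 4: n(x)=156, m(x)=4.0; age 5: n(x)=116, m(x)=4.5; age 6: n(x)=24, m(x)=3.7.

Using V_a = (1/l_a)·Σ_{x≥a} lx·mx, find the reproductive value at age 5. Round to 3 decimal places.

lx = nx/n0 = nx/200: 1, 0.99, 0.92, 0.9, 0.78, 0.58, 0.12
lx·mx for x ≥ 5: 2.61, 0.444 → sum = 3.054
V_5 = 3.054 / l_5 = 3.054 / 0.58 = 5.265517… → 5.266

5.266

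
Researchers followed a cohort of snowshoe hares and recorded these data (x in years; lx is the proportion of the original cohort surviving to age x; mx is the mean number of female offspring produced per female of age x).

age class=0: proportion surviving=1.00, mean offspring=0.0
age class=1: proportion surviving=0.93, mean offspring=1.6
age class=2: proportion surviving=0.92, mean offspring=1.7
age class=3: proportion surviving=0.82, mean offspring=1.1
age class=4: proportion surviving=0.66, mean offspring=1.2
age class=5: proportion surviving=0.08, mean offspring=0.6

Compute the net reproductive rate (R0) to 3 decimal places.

lx·mx by age: 0, 1.488, 1.564, 0.902, 0.792, 0.048
R0 = Σ lx·mx = 4.794 → 4.794

4.794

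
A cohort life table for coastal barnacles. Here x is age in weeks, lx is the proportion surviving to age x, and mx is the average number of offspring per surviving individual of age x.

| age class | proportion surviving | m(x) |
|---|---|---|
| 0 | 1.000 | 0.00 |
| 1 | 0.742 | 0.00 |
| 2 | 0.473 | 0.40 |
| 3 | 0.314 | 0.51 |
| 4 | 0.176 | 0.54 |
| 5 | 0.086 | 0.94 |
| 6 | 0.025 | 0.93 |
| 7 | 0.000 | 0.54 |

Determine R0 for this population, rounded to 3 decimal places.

0.548

lx·mx by age: 0, 0, 0.1892, 0.16014, 0.09504, 0.08084, 0.02325, 0
R0 = Σ lx·mx = 0.54847 → 0.548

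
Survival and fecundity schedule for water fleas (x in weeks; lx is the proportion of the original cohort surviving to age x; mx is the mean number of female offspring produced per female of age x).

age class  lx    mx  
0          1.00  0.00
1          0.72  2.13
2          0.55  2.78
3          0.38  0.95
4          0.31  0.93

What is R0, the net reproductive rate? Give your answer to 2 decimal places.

3.71

lx·mx by age: 0, 1.5336, 1.529, 0.361, 0.2883
R0 = Σ lx·mx = 3.7119 → 3.71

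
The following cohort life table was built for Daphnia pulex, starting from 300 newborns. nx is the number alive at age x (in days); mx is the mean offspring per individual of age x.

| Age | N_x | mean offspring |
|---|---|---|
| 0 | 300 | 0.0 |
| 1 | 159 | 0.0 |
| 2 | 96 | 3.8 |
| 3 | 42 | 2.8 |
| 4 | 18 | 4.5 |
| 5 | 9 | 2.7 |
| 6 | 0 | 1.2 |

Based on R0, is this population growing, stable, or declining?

lx = nx/n0 = nx/300: 1, 0.53, 0.32, 0.14, 0.06, 0.03, 0
R0 = Σ lx·mx = 0 + 0 + 1.216 + 0.392 + 0.27 + 0.081 + 0 = 1.959
R0 > 1, so the population is growing.

growing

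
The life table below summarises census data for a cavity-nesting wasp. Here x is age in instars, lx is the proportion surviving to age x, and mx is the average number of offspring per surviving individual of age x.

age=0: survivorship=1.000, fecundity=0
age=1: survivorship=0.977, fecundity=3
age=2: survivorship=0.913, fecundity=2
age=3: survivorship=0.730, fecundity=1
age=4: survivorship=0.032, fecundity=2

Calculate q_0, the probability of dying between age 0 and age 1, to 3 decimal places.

q_0 = (l_0 − l_1) / l_0 = (1 − 0.977) / 1
     = 0.023 / 1 = 0.023 → 0.023

0.023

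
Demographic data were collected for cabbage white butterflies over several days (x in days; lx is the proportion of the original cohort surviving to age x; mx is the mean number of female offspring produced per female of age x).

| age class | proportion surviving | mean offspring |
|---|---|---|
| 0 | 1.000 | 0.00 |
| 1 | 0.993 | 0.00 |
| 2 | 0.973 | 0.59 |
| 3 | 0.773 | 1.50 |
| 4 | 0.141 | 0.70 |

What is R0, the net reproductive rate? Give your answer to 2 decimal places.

1.83

lx·mx by age: 0, 0, 0.57407, 1.1595, 0.0987
R0 = Σ lx·mx = 1.83227 → 1.83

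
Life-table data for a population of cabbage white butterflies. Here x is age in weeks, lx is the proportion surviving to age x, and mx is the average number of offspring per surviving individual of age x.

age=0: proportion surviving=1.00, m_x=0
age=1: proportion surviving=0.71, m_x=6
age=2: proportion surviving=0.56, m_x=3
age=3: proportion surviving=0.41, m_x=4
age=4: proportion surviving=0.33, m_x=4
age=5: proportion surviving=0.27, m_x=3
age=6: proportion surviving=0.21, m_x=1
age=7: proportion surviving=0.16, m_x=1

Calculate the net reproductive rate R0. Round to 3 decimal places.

lx·mx by age: 0, 4.26, 1.68, 1.64, 1.32, 0.81, 0.21, 0.16
R0 = Σ lx·mx = 10.08 → 10.080

10.080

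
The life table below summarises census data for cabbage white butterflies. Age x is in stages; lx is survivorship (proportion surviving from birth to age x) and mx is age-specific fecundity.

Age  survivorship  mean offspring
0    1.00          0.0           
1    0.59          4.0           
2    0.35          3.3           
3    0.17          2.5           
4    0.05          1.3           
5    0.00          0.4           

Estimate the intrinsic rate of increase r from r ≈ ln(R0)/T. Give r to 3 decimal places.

R0 = Σ lx·mx = 0 + 2.36 + 1.155 + 0.425 + 0.065 + 0 = 4.005
Σ x·lx·mx = 6.205; T = 6.205/4.005 = 1.54931…
r ≈ ln(R0)/T = ln(4.005)/1.54931… = 0.89559… → 0.896

0.896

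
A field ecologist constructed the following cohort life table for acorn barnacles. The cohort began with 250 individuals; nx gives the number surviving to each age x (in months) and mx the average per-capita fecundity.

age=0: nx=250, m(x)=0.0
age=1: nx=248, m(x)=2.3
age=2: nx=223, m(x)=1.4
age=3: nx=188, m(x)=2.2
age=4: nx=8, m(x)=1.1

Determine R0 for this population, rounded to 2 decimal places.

5.22

lx = nx/n0 = nx/250: 1, 0.992, 0.892, 0.752, 0.032
lx·mx by age: 0, 2.2816, 1.2488, 1.6544, 0.0352
R0 = Σ lx·mx = 5.22 → 5.22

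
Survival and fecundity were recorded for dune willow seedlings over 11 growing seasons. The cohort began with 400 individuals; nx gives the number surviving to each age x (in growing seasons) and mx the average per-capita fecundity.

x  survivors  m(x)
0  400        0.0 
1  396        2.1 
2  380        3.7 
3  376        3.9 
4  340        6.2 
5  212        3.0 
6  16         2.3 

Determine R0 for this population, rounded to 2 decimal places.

16.21

lx = nx/n0 = nx/400: 1, 0.99, 0.95, 0.94, 0.85, 0.53, 0.04
lx·mx by age: 0, 2.079, 3.515, 3.666, 5.27, 1.59, 0.092
R0 = Σ lx·mx = 16.212 → 16.21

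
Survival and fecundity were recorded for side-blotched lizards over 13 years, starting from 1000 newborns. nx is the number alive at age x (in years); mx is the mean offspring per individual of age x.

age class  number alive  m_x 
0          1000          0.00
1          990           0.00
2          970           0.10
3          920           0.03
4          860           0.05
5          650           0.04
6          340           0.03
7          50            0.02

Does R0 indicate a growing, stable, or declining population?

declining

lx = nx/n0 = nx/1000: 1, 0.99, 0.97, 0.92, 0.86, 0.65, 0.34, 0.05
R0 = Σ lx·mx = 0 + 0 + 0.097 + 0.0276 + 0.043 + 0.026 + 0.0102 + 0.001 = 0.2048
R0 < 1, so the population is declining.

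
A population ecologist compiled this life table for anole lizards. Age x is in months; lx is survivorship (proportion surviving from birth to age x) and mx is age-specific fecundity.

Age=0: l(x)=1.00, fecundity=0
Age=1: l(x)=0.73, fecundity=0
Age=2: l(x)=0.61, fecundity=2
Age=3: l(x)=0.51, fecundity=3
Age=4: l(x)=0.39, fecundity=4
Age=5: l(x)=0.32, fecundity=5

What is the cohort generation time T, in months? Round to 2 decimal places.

lx·mx: 0, 0, 1.22, 1.53, 1.56, 1.6 → R0 = 5.91
x·lx·mx: 0, 0, 2.44, 4.59, 6.24, 8 → Σ = 21.27
T = 21.27 / 5.91 = 3.598985… → 3.60

3.60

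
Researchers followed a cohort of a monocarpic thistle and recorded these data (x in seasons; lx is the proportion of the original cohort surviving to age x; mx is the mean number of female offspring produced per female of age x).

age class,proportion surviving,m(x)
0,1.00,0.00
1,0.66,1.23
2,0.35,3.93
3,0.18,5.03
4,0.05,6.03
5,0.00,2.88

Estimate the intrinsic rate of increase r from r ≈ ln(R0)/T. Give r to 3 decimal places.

0.554

R0 = Σ lx·mx = 0 + 0.8118 + 1.3755 + 0.9054 + 0.3015 + 0 = 3.3942
Σ x·lx·mx = 7.485; T = 7.485/3.3942 = 2.20523…
r ≈ ln(R0)/T = ln(3.3942)/2.20523… = 0.55417… → 0.554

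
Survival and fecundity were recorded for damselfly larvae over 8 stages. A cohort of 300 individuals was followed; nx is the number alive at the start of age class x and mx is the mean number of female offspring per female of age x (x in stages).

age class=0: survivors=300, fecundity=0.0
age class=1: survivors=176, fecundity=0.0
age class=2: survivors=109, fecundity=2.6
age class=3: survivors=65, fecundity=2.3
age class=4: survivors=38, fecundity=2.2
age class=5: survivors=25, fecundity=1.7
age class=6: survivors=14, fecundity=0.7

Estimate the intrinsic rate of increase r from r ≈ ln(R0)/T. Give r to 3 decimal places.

0.224

lx = nx/n0 = nx/300: 1, 0.58667…, 0.36333…, 0.21667…, 0.12667…, 0.08333…, 0.04667…
R0 = Σ lx·mx = 0 + 0 + 0.94467… + 0.49833… + 0.27867… + 0.14167… + 0.03267… = 1.896…
Σ x·lx·mx = 5.403333…; T = 5.403333…/1.896… = 2.84986…
r ≈ ln(R0)/T = ln(1.896…)/2.84986… = 0.22448… → 0.224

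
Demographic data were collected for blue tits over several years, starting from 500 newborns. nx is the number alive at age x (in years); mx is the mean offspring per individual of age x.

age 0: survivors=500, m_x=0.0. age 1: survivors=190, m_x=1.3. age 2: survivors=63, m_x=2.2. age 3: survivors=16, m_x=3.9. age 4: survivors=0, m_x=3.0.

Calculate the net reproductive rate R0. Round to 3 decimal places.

lx = nx/n0 = nx/500: 1, 0.38, 0.126, 0.032, 0
lx·mx by age: 0, 0.494, 0.2772, 0.1248, 0
R0 = Σ lx·mx = 0.896 → 0.896

0.896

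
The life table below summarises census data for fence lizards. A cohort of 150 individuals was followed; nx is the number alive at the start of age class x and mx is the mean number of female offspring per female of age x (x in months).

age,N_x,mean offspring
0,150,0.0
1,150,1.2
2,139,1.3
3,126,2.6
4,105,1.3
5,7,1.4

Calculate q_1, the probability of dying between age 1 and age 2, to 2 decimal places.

lx = nx/n0 = nx/150: 1, 1, 0.92667…, 0.84, 0.7, 0.04667…
q_1 = (l_1 − l_2) / l_1 = (1 − 0.926667…) / 1
     = 0.073333… / 1 = 0.073333… → 0.07

0.07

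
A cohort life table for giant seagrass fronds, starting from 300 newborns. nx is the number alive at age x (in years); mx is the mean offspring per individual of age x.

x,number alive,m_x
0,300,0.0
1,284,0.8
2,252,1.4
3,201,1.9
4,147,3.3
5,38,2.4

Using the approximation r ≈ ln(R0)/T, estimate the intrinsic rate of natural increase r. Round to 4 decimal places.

0.5619

lx = nx/n0 = nx/300: 1, 0.94667…, 0.84, 0.67, 0.49, 0.12667…
R0 = Σ lx·mx = 0 + 0.75733… + 1.176 + 1.273 + 1.617 + 0.304… = 5.127333…
Σ x·lx·mx = 14.916333…; T = 14.916333…/5.127333… = 2.90918…
r ≈ ln(R0)/T = ln(5.127333…)/2.90918… = 0.561872… → 0.5619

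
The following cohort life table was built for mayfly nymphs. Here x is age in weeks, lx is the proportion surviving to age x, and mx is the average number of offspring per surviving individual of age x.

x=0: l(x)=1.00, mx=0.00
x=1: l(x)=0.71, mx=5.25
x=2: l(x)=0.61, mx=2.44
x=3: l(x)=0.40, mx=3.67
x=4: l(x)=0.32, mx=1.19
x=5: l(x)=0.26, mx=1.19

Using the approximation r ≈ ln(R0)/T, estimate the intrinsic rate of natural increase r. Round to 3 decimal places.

1.039

R0 = Σ lx·mx = 0 + 3.7275 + 1.4884 + 1.468 + 0.3808 + 0.3094 = 7.3741
Σ x·lx·mx = 14.1785; T = 14.1785/7.3741 = 1.92274…
r ≈ ln(R0)/T = ln(7.3741)/1.92274… = 1.03913… → 1.039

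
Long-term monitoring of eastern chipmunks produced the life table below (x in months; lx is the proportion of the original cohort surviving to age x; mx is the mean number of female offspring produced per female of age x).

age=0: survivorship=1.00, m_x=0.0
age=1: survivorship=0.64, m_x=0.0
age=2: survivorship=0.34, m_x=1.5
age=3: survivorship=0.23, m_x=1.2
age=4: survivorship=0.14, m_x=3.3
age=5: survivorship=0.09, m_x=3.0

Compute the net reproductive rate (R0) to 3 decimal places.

1.518

lx·mx by age: 0, 0, 0.51, 0.276, 0.462, 0.27
R0 = Σ lx·mx = 1.518 → 1.518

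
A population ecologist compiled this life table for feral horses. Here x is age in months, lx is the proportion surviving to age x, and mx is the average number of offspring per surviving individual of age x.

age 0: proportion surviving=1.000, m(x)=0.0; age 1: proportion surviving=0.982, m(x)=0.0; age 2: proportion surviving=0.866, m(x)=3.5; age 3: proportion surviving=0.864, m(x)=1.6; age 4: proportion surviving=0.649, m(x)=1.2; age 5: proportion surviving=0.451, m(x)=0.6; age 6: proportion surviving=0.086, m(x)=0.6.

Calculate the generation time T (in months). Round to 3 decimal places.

lx·mx: 0, 0, 3.031, 1.3824, 0.7788, 0.2706, 0.0516 → R0 = 5.5144
x·lx·mx: 0, 0, 6.062, 4.1472, 3.1152, 1.353, 0.3096 → Σ = 14.987
T = 14.987 / 5.5144 = 2.717793… → 2.718

2.718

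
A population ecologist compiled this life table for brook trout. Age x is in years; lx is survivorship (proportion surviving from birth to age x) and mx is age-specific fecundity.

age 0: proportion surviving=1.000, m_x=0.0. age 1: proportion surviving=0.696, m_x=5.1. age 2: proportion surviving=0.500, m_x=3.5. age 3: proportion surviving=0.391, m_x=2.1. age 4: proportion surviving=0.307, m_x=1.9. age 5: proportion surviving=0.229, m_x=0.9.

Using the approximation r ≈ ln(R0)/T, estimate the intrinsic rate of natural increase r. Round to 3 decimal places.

1.037

R0 = Σ lx·mx = 0 + 3.5496 + 1.75 + 0.8211 + 0.5833 + 0.2061 = 6.9101
Σ x·lx·mx = 12.8766; T = 12.8766/6.9101 = 1.86345…
r ≈ ln(R0)/T = ln(6.9101)/1.86345… = 1.03732… → 1.037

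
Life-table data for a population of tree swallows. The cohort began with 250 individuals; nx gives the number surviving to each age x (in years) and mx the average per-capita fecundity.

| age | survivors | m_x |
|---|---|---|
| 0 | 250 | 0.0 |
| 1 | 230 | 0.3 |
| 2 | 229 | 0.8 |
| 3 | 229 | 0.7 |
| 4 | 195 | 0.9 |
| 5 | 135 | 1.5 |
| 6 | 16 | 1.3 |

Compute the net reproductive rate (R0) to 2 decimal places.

3.25

lx = nx/n0 = nx/250: 1, 0.92, 0.916, 0.916, 0.78, 0.54, 0.064
lx·mx by age: 0, 0.276, 0.7328, 0.6412, 0.702, 0.81, 0.0832
R0 = Σ lx·mx = 3.2452 → 3.25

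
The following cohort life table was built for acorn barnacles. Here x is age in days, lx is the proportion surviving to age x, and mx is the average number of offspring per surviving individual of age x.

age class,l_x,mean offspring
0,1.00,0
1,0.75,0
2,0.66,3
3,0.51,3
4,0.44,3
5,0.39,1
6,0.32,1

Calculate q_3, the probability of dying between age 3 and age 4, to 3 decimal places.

0.137

q_3 = (l_3 − l_4) / l_3 = (0.51 − 0.44) / 0.51
     = 0.07 / 0.51 = 0.137255… → 0.137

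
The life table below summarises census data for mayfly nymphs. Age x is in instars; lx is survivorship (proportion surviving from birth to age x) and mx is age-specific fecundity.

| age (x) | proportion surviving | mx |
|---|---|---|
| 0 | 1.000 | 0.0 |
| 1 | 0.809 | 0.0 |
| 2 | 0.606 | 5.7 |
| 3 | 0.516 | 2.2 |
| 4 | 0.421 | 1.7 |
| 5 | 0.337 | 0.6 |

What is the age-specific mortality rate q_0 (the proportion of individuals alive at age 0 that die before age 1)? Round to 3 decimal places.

q_0 = (l_0 − l_1) / l_0 = (1 − 0.809) / 1
     = 0.191 / 1 = 0.191 → 0.191

0.191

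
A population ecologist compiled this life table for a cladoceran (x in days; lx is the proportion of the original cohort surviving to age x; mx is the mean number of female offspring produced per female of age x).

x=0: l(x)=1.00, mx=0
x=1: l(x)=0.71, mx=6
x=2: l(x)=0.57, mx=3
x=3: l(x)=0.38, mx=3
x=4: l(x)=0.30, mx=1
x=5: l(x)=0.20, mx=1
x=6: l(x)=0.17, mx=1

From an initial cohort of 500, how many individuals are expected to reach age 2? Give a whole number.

285

Expected survivors = N0 · l_2 = 500 × 0.57 = 285 → 285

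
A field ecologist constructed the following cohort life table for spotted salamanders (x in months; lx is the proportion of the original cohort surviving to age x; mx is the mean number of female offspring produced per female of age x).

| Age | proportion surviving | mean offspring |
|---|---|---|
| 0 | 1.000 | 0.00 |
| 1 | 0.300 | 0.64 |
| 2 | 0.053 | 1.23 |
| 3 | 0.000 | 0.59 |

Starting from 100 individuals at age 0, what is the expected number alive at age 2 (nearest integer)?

Expected survivors = N0 · l_2 = 100 × 0.053 = 5.3 → 5

5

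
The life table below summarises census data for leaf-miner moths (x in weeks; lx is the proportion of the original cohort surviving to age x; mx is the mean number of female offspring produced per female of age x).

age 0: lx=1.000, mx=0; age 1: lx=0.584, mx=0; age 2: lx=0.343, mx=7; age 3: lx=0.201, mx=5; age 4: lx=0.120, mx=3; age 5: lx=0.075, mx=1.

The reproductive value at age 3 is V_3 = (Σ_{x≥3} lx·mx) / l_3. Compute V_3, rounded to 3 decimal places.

lx·mx for x ≥ 3: 1.005, 0.36, 0.075 → sum = 1.44
V_3 = 1.44 / l_3 = 1.44 / 0.201 = 7.164179… → 7.164

7.164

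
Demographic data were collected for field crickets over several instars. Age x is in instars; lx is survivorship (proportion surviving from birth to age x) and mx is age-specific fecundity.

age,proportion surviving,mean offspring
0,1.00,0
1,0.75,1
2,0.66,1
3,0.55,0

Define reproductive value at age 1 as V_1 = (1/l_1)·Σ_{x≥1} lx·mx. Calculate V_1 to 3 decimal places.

lx·mx for x ≥ 1: 0.75, 0.66, 0 → sum = 1.41
V_1 = 1.41 / l_1 = 1.41 / 0.75 = 1.88 → 1.880

1.880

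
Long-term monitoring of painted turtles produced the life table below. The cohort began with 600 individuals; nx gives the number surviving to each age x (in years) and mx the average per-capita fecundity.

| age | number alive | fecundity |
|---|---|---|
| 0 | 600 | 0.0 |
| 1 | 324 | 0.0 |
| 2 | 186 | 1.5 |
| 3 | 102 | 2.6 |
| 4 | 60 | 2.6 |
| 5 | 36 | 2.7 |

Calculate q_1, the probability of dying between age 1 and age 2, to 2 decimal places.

0.43

lx = nx/n0 = nx/600: 1, 0.54, 0.31, 0.17, 0.1, 0.06
q_1 = (l_1 − l_2) / l_1 = (0.54 − 0.31) / 0.54
     = 0.23 / 0.54 = 0.425926… → 0.43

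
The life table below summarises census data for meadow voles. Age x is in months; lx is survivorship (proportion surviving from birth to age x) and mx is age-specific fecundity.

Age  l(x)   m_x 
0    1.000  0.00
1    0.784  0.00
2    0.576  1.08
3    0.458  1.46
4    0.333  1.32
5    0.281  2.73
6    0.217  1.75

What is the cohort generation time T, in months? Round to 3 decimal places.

3.866

lx·mx: 0, 0, 0.62208, 0.66868, 0.43956, 0.76713, 0.37975 → R0 = 2.8772
x·lx·mx: 0, 0, 1.24416, 2.00604, 1.75824, 3.83565, 2.2785 → Σ = 11.12259
T = 11.12259 / 2.8772 = 3.865769… → 3.866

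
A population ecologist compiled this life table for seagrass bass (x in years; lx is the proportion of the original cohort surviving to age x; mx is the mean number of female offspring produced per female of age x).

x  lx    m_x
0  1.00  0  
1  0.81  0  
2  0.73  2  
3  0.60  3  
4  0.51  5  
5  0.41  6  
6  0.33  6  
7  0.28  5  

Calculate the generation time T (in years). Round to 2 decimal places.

lx·mx: 0, 0, 1.46, 1.8, 2.55, 2.46, 1.98, 1.4 → R0 = 11.65
x·lx·mx: 0, 0, 2.92, 5.4, 10.2, 12.3, 11.88, 9.8 → Σ = 52.5
T = 52.5 / 11.65 = 4.506438… → 4.51

4.51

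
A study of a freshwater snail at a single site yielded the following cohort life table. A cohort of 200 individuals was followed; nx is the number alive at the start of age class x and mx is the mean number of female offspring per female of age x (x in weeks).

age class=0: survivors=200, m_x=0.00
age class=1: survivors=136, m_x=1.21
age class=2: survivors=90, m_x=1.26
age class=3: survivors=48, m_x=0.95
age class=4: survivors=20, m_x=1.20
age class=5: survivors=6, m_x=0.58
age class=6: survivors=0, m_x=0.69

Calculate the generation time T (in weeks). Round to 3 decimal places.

1.828

lx = nx/n0 = nx/200: 1, 0.68, 0.45, 0.24, 0.1, 0.03, 0
lx·mx: 0, 0.8228, 0.567, 0.228, 0.12, 0.0174, 0 → R0 = 1.7552
x·lx·mx: 0, 0.8228, 1.134, 0.684, 0.48, 0.087, 0 → Σ = 3.2078
T = 3.2078 / 1.7552 = 1.827598… → 1.828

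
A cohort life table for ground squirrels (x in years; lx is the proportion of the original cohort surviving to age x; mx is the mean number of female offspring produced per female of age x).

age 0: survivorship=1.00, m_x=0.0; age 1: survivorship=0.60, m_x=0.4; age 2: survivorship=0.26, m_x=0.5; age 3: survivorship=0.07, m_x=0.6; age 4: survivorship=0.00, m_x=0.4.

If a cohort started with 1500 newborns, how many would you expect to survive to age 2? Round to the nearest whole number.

390

Expected survivors = N0 · l_2 = 1500 × 0.26 = 390 → 390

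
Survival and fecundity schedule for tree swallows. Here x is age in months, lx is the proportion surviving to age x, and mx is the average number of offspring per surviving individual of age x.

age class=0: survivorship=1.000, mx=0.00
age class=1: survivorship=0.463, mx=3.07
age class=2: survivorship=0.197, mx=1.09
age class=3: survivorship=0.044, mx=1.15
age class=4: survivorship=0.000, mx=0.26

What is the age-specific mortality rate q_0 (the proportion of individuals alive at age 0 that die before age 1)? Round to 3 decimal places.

q_0 = (l_0 − l_1) / l_0 = (1 − 0.463) / 1
     = 0.537 / 1 = 0.537 → 0.537

0.537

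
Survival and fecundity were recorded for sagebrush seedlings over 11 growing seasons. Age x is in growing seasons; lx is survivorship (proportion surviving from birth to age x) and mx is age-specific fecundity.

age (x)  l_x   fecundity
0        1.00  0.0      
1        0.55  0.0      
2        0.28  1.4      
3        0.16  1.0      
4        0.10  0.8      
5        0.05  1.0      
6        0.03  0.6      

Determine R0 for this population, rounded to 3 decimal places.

lx·mx by age: 0, 0, 0.392, 0.16, 0.08, 0.05, 0.018
R0 = Σ lx·mx = 0.7 → 0.700

0.700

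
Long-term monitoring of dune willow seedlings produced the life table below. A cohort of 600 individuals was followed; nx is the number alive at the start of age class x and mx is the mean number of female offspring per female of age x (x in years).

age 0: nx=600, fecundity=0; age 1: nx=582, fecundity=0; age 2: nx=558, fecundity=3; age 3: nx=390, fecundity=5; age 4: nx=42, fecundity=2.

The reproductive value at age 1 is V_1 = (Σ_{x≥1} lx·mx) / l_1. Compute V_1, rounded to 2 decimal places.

6.37

lx = nx/n0 = nx/600: 1, 0.97, 0.93, 0.65, 0.07
lx·mx for x ≥ 1: 0, 2.79, 3.25, 0.14 → sum = 6.18
V_1 = 6.18 / l_1 = 6.18 / 0.97 = 6.371134… → 6.37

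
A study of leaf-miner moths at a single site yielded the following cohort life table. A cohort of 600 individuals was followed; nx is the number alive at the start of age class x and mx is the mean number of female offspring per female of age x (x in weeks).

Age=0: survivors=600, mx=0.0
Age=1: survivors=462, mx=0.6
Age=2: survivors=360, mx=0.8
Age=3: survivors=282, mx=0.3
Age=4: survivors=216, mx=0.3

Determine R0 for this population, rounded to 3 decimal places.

1.191

lx = nx/n0 = nx/600: 1, 0.77, 0.6, 0.47, 0.36
lx·mx by age: 0, 0.462, 0.48, 0.141, 0.108
R0 = Σ lx·mx = 1.191 → 1.191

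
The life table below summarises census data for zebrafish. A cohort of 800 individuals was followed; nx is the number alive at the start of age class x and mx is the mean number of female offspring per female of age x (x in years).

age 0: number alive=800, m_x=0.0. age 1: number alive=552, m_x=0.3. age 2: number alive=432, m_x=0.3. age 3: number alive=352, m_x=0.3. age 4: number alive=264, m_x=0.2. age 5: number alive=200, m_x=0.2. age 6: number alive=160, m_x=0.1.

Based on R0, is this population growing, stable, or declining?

lx = nx/n0 = nx/800: 1, 0.69, 0.54, 0.44, 0.33, 0.25, 0.2
R0 = Σ lx·mx = 0 + 0.207 + 0.162 + 0.132 + 0.066 + 0.05 + 0.02 = 0.637
R0 < 1, so the population is declining.

declining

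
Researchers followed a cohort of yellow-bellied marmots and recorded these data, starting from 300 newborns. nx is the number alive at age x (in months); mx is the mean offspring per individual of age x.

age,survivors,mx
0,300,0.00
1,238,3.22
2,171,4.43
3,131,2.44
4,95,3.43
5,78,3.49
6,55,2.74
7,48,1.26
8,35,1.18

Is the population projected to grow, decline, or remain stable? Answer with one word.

lx = nx/n0 = nx/300: 1, 0.79333…, 0.57, 0.43667…, 0.31667…, 0.26, 0.18333…, 0.16, 0.11667…
R0 = Σ lx·mx = 0 + 2.554533… + 2.5251 + 1.065467… + 1.086167… + 0.9074 + 0.502333… + 0.2016 + 0.137667… = 8.980267…
R0 > 1, so the population is growing.

growing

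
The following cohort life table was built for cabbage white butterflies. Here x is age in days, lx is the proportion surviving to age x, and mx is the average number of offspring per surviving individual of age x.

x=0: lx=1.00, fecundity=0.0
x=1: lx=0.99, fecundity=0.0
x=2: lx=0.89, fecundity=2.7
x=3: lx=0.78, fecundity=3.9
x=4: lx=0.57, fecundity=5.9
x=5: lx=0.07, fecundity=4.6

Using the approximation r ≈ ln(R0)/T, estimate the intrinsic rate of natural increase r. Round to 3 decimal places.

0.696

R0 = Σ lx·mx = 0 + 0 + 2.403 + 3.042 + 3.363 + 0.322 = 9.13
Σ x·lx·mx = 28.994; T = 28.994/9.13 = 3.17568…
r ≈ ln(R0)/T = ln(9.13)/3.17568… = 0.69641… → 0.696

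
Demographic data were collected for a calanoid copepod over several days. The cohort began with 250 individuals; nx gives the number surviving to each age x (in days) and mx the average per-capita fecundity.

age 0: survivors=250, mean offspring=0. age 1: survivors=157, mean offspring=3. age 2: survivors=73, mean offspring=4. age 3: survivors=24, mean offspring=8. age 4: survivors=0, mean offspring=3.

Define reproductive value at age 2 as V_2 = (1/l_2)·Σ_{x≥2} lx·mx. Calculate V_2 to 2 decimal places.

6.63

lx = nx/n0 = nx/250: 1, 0.628, 0.292, 0.096, 0
lx·mx for x ≥ 2: 1.168, 0.768, 0 → sum = 1.936
V_2 = 1.936 / l_2 = 1.936 / 0.292 = 6.630137… → 6.63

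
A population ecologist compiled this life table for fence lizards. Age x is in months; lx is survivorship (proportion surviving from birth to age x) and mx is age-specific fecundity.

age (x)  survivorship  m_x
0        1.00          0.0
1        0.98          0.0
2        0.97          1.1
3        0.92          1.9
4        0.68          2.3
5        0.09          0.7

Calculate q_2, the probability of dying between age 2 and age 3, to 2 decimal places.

0.05

q_2 = (l_2 − l_3) / l_2 = (0.97 − 0.92) / 0.97
     = 0.05 / 0.97 = 0.051546… → 0.05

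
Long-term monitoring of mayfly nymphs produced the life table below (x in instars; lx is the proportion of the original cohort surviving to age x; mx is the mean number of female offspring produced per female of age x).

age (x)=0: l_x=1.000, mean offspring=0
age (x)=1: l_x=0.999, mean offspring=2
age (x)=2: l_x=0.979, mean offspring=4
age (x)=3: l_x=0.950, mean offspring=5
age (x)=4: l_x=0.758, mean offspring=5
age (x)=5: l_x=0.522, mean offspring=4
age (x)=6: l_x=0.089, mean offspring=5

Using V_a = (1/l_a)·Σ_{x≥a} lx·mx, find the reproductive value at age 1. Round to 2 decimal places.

17.00

lx·mx for x ≥ 1: 1.998, 3.916, 4.75, 3.79, 2.088, 0.445 → sum = 16.987
V_1 = 16.987 / l_1 = 16.987 / 0.999 = 17.004004… → 17.00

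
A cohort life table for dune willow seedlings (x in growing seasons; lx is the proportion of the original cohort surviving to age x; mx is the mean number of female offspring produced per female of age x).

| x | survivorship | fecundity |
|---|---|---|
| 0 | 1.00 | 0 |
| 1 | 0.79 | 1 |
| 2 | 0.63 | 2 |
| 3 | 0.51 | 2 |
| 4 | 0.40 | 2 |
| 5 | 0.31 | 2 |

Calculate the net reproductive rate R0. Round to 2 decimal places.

lx·mx by age: 0, 0.79, 1.26, 1.02, 0.8, 0.62
R0 = Σ lx·mx = 4.49 → 4.49

4.49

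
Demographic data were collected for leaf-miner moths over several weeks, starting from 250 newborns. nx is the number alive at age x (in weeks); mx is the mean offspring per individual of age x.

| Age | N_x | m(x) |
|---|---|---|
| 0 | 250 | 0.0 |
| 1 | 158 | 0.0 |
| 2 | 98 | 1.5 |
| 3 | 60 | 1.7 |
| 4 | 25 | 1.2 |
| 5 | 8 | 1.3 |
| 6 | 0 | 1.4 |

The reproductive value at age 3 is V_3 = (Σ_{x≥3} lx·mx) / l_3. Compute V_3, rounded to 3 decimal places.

lx = nx/n0 = nx/250: 1, 0.632, 0.392, 0.24, 0.1, 0.032, 0
lx·mx for x ≥ 3: 0.408, 0.12, 0.0416, 0 → sum = 0.5696
V_3 = 0.5696 / l_3 = 0.5696 / 0.24 = 2.373333… → 2.373

2.373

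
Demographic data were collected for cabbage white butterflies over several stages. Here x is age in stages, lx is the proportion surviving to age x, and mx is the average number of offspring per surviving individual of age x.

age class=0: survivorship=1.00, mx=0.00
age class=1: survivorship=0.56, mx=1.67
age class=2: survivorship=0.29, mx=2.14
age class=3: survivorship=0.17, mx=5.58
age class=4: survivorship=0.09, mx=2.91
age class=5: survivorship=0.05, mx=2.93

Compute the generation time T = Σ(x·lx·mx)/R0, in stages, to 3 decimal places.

2.335

lx·mx: 0, 0.9352, 0.6206, 0.9486, 0.2619, 0.1465 → R0 = 2.9128
x·lx·mx: 0, 0.9352, 1.2412, 2.8458, 1.0476, 0.7325 → Σ = 6.8023
T = 6.8023 / 2.9128 = 2.335313… → 2.335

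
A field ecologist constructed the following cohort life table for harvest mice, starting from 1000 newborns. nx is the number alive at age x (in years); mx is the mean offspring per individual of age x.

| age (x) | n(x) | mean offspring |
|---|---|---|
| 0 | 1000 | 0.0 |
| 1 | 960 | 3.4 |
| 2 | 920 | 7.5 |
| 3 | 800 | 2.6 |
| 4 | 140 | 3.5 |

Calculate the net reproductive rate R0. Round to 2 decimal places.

lx = nx/n0 = nx/1000: 1, 0.96, 0.92, 0.8, 0.14
lx·mx by age: 0, 3.264, 6.9, 2.08, 0.49
R0 = Σ lx·mx = 12.734 → 12.73

12.73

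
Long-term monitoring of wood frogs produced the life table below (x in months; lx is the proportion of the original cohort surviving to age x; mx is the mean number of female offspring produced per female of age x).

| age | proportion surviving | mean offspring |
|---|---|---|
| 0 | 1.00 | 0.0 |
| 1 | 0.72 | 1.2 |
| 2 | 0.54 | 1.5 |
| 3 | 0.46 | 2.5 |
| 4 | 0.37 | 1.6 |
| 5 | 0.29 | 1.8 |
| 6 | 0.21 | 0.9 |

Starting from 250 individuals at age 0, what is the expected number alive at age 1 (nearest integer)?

Expected survivors = N0 · l_1 = 250 × 0.72 = 180 → 180

180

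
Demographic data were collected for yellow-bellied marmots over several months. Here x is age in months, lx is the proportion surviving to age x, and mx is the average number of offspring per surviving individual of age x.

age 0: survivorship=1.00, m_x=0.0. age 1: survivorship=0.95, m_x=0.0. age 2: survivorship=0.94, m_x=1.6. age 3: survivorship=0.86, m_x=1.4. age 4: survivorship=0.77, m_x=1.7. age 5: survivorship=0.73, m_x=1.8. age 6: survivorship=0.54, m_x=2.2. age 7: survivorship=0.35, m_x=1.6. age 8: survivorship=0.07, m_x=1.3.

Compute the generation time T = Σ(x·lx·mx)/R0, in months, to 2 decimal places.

lx·mx: 0, 0, 1.504, 1.204, 1.309, 1.314, 1.188, 0.56, 0.091 → R0 = 7.17
x·lx·mx: 0, 0, 3.008, 3.612, 5.236, 6.57, 7.128, 3.92, 0.728 → Σ = 30.202
T = 30.202 / 7.17 = 4.212273… → 4.21

4.21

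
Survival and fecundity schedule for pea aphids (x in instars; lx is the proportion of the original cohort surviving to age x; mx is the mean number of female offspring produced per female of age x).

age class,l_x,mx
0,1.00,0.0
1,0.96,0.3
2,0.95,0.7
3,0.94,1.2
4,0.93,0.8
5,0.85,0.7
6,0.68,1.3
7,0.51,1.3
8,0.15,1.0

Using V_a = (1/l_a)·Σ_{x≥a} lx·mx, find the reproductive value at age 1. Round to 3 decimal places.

5.330

lx·mx for x ≥ 1: 0.288, 0.665, 1.128, 0.744, 0.595, 0.884, 0.663, 0.15 → sum = 5.117
V_1 = 5.117 / l_1 = 5.117 / 0.96 = 5.330208… → 5.330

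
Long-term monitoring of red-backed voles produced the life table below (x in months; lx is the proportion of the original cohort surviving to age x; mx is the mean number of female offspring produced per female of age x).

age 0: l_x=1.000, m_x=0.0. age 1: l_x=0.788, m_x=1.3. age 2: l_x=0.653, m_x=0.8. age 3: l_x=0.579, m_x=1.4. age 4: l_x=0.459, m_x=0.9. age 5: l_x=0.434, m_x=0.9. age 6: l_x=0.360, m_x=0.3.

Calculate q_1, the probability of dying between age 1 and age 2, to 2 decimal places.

0.17

q_1 = (l_1 − l_2) / l_1 = (0.788 − 0.653) / 0.788
     = 0.135 / 0.788 = 0.17132… → 0.17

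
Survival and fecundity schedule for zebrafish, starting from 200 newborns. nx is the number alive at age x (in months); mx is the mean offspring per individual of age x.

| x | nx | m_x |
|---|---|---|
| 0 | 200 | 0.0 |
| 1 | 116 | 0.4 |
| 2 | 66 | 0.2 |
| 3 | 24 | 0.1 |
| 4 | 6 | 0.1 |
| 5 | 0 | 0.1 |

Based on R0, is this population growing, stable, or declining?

declining

lx = nx/n0 = nx/200: 1, 0.58, 0.33, 0.12, 0.03, 0
R0 = Σ lx·mx = 0 + 0.232 + 0.066 + 0.012 + 0.003 + 0 = 0.313
R0 < 1, so the population is declining.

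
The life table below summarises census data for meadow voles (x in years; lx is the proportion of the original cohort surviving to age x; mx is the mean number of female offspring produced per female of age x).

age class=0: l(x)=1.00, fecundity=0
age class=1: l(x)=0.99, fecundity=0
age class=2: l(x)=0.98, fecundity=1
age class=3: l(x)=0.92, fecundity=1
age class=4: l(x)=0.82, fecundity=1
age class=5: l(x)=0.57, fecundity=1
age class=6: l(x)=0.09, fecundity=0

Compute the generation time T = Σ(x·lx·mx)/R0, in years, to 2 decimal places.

3.30

lx·mx: 0, 0, 0.98, 0.92, 0.82, 0.57, 0 → R0 = 3.29
x·lx·mx: 0, 0, 1.96, 2.76, 3.28, 2.85, 0 → Σ = 10.85
T = 10.85 / 3.29 = 3.297872… → 3.30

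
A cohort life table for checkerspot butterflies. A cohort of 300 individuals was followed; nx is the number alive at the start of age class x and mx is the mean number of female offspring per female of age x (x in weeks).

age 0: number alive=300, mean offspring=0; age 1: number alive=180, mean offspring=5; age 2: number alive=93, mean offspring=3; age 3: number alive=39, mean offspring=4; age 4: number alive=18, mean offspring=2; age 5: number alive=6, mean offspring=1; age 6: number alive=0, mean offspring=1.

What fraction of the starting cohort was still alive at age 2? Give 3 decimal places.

0.310

l_2 = n_2/n_0 = 93/300 = 0.31 → 0.310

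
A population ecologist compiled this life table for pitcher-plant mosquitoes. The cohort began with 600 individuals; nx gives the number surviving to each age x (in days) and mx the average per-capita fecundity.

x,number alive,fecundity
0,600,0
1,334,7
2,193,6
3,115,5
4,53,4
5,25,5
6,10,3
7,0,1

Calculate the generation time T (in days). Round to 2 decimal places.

lx = nx/n0 = nx/600: 1, 0.55667…, 0.32167…, 0.19167…, 0.08833…, 0.04167…, 0.01667…, 0
lx·mx: 0, 3.896667…, 1.93…, 0.958333…, 0.353333…, 0.208333…, 0.05…, 0 → R0 = 7.396667…
x·lx·mx: 0, 3.896667…, 3.86…, 2.875…, 1.413333…, 1.041667…, 0.3…, 0 → Σ = 13.386667…
T = 13.386667… / 7.396667… = 1.809824… → 1.81

1.81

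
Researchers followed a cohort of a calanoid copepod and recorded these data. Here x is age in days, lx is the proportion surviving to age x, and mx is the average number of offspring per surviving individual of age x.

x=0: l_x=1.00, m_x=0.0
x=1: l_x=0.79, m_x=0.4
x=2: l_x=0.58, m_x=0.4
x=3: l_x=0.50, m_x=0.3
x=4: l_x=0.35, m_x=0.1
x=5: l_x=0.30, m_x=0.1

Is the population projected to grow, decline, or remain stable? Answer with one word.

declining

R0 = Σ lx·mx = 0 + 0.316 + 0.232 + 0.15 + 0.035 + 0.03 = 0.763
R0 < 1, so the population is declining.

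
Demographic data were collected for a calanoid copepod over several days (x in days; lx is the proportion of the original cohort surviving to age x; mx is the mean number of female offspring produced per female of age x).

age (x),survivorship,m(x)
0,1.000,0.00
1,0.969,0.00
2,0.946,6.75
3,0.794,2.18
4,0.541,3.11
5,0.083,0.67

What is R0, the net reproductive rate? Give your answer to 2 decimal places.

9.85

lx·mx by age: 0, 0, 6.3855, 1.73092, 1.68251, 0.05561
R0 = Σ lx·mx = 9.85454 → 9.85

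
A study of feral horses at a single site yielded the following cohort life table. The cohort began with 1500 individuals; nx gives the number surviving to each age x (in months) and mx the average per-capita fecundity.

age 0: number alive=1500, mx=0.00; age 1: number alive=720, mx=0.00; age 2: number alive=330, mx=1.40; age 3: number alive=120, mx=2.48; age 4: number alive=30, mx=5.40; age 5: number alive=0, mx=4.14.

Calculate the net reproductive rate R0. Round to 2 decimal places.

0.61

lx = nx/n0 = nx/1500: 1, 0.48, 0.22, 0.08, 0.02, 0
lx·mx by age: 0, 0, 0.308, 0.1984, 0.108, 0
R0 = Σ lx·mx = 0.6144 → 0.61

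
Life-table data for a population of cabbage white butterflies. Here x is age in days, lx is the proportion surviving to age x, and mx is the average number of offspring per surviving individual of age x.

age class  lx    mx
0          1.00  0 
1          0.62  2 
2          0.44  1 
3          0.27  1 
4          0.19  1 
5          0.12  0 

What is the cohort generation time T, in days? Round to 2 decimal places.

1.72

lx·mx: 0, 1.24, 0.44, 0.27, 0.19, 0 → R0 = 2.14
x·lx·mx: 0, 1.24, 0.88, 0.81, 0.76, 0 → Σ = 3.69
T = 3.69 / 2.14 = 1.724299… → 1.72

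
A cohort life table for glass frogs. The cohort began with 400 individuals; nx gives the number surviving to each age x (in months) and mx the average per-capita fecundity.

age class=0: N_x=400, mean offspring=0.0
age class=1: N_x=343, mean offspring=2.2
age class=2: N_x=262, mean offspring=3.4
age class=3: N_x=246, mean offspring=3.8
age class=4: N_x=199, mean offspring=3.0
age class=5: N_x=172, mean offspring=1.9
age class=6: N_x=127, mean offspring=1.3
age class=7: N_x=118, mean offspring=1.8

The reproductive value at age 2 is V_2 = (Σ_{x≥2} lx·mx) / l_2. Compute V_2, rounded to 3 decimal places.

lx = nx/n0 = nx/400: 1, 0.8575, 0.655, 0.615, 0.4975, 0.43, 0.3175, 0.295
lx·mx for x ≥ 2: 2.227, 2.337, 1.4925, 0.817, 0.41275, 0.531 → sum = 7.81725
V_2 = 7.81725 / l_2 = 7.81725 / 0.655 = 11.934733… → 11.935

11.935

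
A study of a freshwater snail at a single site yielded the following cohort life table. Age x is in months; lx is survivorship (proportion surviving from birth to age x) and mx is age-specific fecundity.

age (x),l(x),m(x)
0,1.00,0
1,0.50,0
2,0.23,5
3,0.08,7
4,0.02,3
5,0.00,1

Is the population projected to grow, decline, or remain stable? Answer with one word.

growing

R0 = Σ lx·mx = 0 + 0 + 1.15 + 0.56 + 0.06 + 0 = 1.77
R0 > 1, so the population is growing.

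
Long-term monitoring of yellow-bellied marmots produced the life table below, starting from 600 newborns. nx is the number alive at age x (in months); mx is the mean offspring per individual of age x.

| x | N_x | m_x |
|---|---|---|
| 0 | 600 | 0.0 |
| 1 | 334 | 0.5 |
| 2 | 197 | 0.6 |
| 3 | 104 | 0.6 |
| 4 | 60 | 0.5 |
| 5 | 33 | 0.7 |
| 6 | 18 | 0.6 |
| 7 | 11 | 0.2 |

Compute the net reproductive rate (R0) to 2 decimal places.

0.69

lx = nx/n0 = nx/600: 1, 0.55667…, 0.32833…, 0.17333…, 0.1, 0.055, 0.03, 0.01833…
lx·mx by age: 0, 0.278333…, 0.197…, 0.104…, 0.05, 0.0385, 0.018, 0.003667…
R0 = Σ lx·mx = 0.6895… → 0.69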